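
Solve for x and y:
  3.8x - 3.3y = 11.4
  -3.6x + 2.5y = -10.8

x = 3, y = 0

Row-reduce the augmented matrix:
R1 ← R1 / (19/5).
R2 ← R2 + 18/5·R1.
R2 ← R2 / (-119/190).
R1 ← R1 + 33/38·R2.
Reading off the reduced rows gives x = 3, y = 0.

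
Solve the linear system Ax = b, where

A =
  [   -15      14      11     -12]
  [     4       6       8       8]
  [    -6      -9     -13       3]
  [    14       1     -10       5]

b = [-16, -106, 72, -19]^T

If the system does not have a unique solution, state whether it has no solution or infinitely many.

x_1 = -1, x_2 = -5, x_3 = -3, x_4 = -6

Row-reduce the augmented matrix:
R1 ← R1 / (-15).
R2 ← R2 − 4·R1.
R3 ← R3 + 6·R1.
R4 ← R4 − 14·R1.
R2 ← R2 / (146/15).
R1 ← R1 + 14/15·R2.
R3 ← R3 + 73/5·R2.
R4 ← R4 − 211/15·R2.
R3 ← R3 / (-1).
R1 ← R1 − 23/73·R3.
R2 ← R2 − 82/73·R3.
R4 ← R4 + 1134/73·R3.
R4 ← R4 / (-17969/73).
R1 ← R1 − 437/73·R4.
R2 ← R2 − 1266/73·R4.
R3 ← R3 + 15·R4.
Reading off the reduced rows gives x_1 = -1, x_2 = -5, x_3 = -3, x_4 = -6.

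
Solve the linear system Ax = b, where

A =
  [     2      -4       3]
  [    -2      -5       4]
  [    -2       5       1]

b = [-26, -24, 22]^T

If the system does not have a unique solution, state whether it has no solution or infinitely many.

x_1 = -2, x_2 = 4, x_3 = -2

Row-reduce the augmented matrix:
R1 ← R1 / (2).
R2 ← R2 + 2·R1.
R3 ← R3 + 2·R1.
R2 ← R2 / (-9).
R1 ← R1 + 2·R2.
R3 ← R3 − 1·R2.
R3 ← R3 / (43/9).
R1 ← R1 + 1/18·R3.
R2 ← R2 + 7/9·R3.
Reading off the reduced rows gives x_1 = -2, x_2 = 4, x_3 = -2.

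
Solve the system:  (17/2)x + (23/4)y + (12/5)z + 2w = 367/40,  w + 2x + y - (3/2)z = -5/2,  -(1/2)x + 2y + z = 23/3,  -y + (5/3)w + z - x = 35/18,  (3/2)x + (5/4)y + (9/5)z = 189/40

x = -4/3, y = 5/2, z = 2, w = 2/3

Row-reduce the augmented matrix:
R1 ← R1 / (17/2).
R2 ← R2 − 2·R1.
R3 ← R3 + 1/2·R1.
R4 ← R4 + 1·R1.
R5 ← R5 − 3/2·R1.
R2 ← R2 / (-6/17).
R1 ← R1 − 23/34·R2.
R3 ← R3 − 159/68·R2.
R4 ← R4 + 11/34·R2.
R5 ← R5 − 4/17·R2.
R3 ← R3 / (-1003/80).
R1 ← R1 + 147/40·R3.
R2 ← R2 − 117/20·R3.
R4 ← R4 − 127/40·R3.
R4 ← R4 / (7025/3009).
R1 ← R1 − 188/1003·R4.
R2 ← R2 − 192/1003·R4.
R3 ← R3 + 290/1003·R4.
R5 reduces to 0 = 0, so the extra equation is consistent.
Reading off the reduced rows gives x = -4/3, y = 5/2, z = 2, w = 2/3.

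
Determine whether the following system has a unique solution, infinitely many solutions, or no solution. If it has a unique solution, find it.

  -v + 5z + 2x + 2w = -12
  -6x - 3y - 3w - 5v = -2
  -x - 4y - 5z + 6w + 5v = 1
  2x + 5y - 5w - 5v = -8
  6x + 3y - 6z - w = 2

Row-reduce the augmented matrix:
R1 ← R1 / (2).
R2 ← R2 + 6·R1.
R3 ← R3 + 1·R1.
R4 ← R4 − 2·R1.
R5 ← R5 − 6·R1.
R2 ← R2 / (-3).
R3 ← R3 + 4·R2.
R4 ← R4 − 5·R2.
R5 ← R5 − 3·R2.
R3 ← R3 / (-45/2).
R1 ← R1 − 5/2·R3.
R2 ← R2 + 5·R3.
R4 ← R4 − 20·R3.
R5 ← R5 + 6·R3.
R4 ← R4 / (2/3).
R1 ← R1 − 4/3·R4.
R2 ← R2 + 5/3·R4.
R3 ← R3 + 2/15·R4.
R5 ← R5 + 24/5·R4.
R5 ← R5 / (-331/9).
R1 ← R1 − 80/9·R5.
R2 ← R2 + 31/3·R5.
R3 ← R3 + 13/9·R5.
R4 ← R4 + 52/9·R5.
Reading off the reduced rows gives x = 1, y = -3, z = 0, w = -5, v = 4.

x = 1, y = -3, z = 0, w = -5, v = 4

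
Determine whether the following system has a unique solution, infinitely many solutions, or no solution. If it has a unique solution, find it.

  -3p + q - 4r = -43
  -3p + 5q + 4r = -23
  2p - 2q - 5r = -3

Row-reduce the augmented matrix:
R1 ← R1 / (-3).
R2 ← R2 + 3·R1.
R3 ← R3 − 2·R1.
R2 ← R2 / (4).
R1 ← R1 + 1/3·R2.
R3 ← R3 + 4/3·R2.
R3 ← R3 / (-5).
R1 ← R1 − 2·R3.
R2 ← R2 − 2·R3.
Reading off the reduced rows gives p = 6, q = -5, r = 5.

p = 6, q = -5, r = 5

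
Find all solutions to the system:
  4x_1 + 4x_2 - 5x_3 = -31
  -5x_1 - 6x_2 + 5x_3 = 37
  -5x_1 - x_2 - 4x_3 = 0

Row-reduce the augmented matrix:
R1 ← R1 / (4).
R2 ← R2 + 5·R1.
R3 ← R3 + 5·R1.
R2 ← R2 / (-1).
R1 ← R1 − 1·R2.
R3 ← R3 − 4·R2.
R3 ← R3 / (-61/4).
R1 ← R1 + 5/2·R3.
R2 ← R2 − 5/4·R3.
Reading off the reduced rows gives x_1 = -2, x_2 = -2, x_3 = 3.

x_1 = -2, x_2 = -2, x_3 = 3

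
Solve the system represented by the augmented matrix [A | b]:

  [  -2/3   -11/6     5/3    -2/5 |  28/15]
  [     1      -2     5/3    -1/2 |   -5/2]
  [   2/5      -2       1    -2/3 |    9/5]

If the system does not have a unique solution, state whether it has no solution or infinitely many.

Row-reduce:
R1 ← R1 / (-2/3).
R2 ← R2 − 1·R1.
R3 ← R3 − 2/5·R1.
R2 ← R2 / (-19/4).
R1 ← R1 − 11/4·R2.
R3 ← R3 + 31/10·R2.
R3 ← R3 / (-41/57).
R1 ← R1 + 5/57·R3.
R2 ← R2 + 50/57·R3.
Rank is 3 with 4 unknowns, leaving x_4 free.

infinitely many solutions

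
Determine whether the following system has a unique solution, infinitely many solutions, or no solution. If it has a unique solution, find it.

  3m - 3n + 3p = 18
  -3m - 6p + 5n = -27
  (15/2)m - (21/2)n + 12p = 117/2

infinitely many solutions

Row-reduce:
R1 ← R1 / (3).
R2 ← R2 + 3·R1.
R3 ← R3 − 15/2·R1.
R2 ← R2 / (2).
R1 ← R1 + 1·R2.
R3 ← R3 + 3·R2.
Rank is 2 with 3 unknowns, leaving p free.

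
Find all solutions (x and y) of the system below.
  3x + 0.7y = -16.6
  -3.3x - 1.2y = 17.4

Row-reduce the augmented matrix:
R1 ← R1 / (3).
R2 ← R2 + 33/10·R1.
R2 ← R2 / (-43/100).
R1 ← R1 − 7/30·R2.
Reading off the reduced rows gives x = -6, y = 2.

x = -6, y = 2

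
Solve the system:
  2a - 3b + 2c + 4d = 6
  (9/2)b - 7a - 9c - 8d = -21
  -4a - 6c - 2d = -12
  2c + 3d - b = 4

Row-reduce:
R1 ← R1 / (2).
R2 ← R2 + 7·R1.
R3 ← R3 + 4·R1.
R2 ← R2 / (-6).
R1 ← R1 + 3/2·R2.
R3 ← R3 + 6·R2.
R4 ← R4 + 1·R2.
Swap R3 and R4.
R3 ← R3 / (7/3).
R1 ← R1 − 3/2·R3.
R2 ← R2 − 1/3·R3.
Rank is 3 with 4 unknowns, leaving d free.

infinitely many solutions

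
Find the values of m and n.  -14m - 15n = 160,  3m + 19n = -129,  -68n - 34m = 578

m = -5, n = -6

Row-reduce the augmented matrix:
R1 ← R1 / (-14).
R2 ← R2 − 3·R1.
R3 ← R3 + 34·R1.
R2 ← R2 / (221/14).
R1 ← R1 − 15/14·R2.
R3 ← R3 + 221/7·R2.
R3 reduces to 0 = 0, so the extra equation is consistent.
Reading off the reduced rows gives m = -5, n = -6.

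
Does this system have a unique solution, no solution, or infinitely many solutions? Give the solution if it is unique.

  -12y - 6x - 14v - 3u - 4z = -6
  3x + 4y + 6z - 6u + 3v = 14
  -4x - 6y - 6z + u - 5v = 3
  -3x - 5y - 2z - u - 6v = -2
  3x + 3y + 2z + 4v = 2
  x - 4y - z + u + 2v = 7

Row-reduce:
R1 ← R1 / (-6).
R2 ← R2 − 3·R1.
R3 ← R3 + 4·R1.
R4 ← R4 + 3·R1.
R5 ← R5 − 3·R1.
R6 ← R6 − 1·R1.
R2 ← R2 / (-2).
R1 ← R1 − 2·R2.
R3 ← R3 − 2·R2.
R4 ← R4 − 1·R2.
R5 ← R5 + 3·R2.
R6 ← R6 + 6·R2.
R3 ← R3 / (2/3).
R1 ← R1 − 14/3·R3.
R2 ← R2 + 2·R3.
R4 ← R4 − 2·R3.
R5 ← R5 + 6·R3.
R6 ← R6 + 41/3·R3.
R4 ← R4 / (41/4).
R1 ← R1 − 49/2·R4.
R2 ← R2 + 39/4·R4.
R3 ← R3 + 27/4·R4.
R5 ← R5 + 123/4·R4.
R6 ← R6 + 277/4·R4.
Swap R5 and R6.
R5 ← R5 / (409/82).
R1 ← R1 − 32/41·R5.
R2 ← R2 − 45/41·R5.
R3 ← R3 + 67/82·R5.
R4 ← R4 + 8/41·R5.
Row 6 reduces to 0 = 2, a contradiction. The system is inconsistent.

no solution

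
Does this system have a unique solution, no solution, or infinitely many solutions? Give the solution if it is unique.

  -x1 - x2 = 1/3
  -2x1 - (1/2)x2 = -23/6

x1 = 8/3, x2 = -3

Row-reduce the augmented matrix:
R1 ← R1 / (-1).
R2 ← R2 + 2·R1.
R2 ← R2 / (3/2).
R1 ← R1 − 1·R2.
Reading off the reduced rows gives x1 = 8/3, x2 = -3.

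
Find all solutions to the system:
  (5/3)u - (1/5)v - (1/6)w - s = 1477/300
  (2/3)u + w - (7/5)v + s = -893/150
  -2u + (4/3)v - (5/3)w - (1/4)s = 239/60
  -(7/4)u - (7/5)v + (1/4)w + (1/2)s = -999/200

u = 1, v = 4/5, w = -5/2, s = -3

Row-reduce the augmented matrix:
R1 ← R1 / (5/3).
R2 ← R2 − 2/3·R1.
R3 ← R3 + 2·R1.
R4 ← R4 + 7/4·R1.
R2 ← R2 / (-33/25).
R1 ← R1 + 3/25·R2.
R3 ← R3 − 82/75·R2.
R4 ← R4 + 161/100·R2.
R3 ← R3 / (-292/297).
R1 ← R1 + 13/66·R3.
R2 ← R2 + 80/99·R3.
R4 ← R4 + 971/792·R3.
R4 ← R4 / (-17711/9344).
R1 ← R1 + 1563/2336·R4.
R2 ← R2 + 60/73·R4.
R3 ← R3 − 345/1168·R4.
Reading off the reduced rows gives u = 1, v = 4/5, w = -5/2, s = -3.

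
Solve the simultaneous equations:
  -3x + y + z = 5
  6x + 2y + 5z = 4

infinitely many solutions

Row-reduce:
R1 ← R1 / (-3).
R2 ← R2 − 6·R1.
R2 ← R2 / (4).
R1 ← R1 + 1/3·R2.
Rank is 2 with 3 unknowns, leaving z free.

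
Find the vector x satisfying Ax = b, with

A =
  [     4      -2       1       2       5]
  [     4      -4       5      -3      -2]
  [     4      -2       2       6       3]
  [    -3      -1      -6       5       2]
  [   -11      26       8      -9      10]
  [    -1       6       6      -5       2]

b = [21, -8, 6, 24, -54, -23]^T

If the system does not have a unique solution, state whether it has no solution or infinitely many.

no solution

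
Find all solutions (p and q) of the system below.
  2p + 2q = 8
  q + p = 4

infinitely many solutions

Row-reduce:
R1 ← R1 / (2).
R2 ← R2 − 1·R1.
Rank is 1 with 2 unknowns, leaving q free.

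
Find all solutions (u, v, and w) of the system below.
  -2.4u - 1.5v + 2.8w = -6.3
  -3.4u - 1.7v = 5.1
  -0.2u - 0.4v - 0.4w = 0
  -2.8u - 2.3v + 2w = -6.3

u = -4, v = 5, w = -3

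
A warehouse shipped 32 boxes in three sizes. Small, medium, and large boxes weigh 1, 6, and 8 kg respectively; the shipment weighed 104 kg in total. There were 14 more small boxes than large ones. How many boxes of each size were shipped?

Let s = small boxes, m = medium boxes, l = large boxes.
  s + l + m = 32
  s + 6m + 8l = 104
  s - l = 14
Row-reduce the augmented matrix:
R2 ← R2 − 1·R1.
R3 ← R3 − 1·R1.
R2 ← R2 / (5).
R1 ← R1 − 1·R2.
R3 ← R3 + 1·R2.
R3 ← R3 / (-3/5).
R1 ← R1 + 2/5·R3.
R2 ← R2 − 7/5·R3.
Reading off the reduced rows gives s = 20, m = 6, l = 6.

small boxes: 20, medium boxes: 6, large boxes: 6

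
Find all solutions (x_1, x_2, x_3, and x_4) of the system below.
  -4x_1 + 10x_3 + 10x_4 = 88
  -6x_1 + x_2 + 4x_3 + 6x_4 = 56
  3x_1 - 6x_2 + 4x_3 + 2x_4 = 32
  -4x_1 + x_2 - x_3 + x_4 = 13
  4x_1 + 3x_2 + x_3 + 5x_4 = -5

Row-reduce:
R1 ← R1 / (-4).
R2 ← R2 + 6·R1.
R3 ← R3 − 3·R1.
R4 ← R4 + 4·R1.
R5 ← R5 − 4·R1.
R3 ← R3 + 6·R2.
R4 ← R4 − 1·R2.
R5 ← R5 − 3·R2.
R3 ← R3 / (-109/2).
R1 ← R1 + 5/2·R3.
R2 ← R2 + 11·R3.
R5 ← R5 − 44·R3.
Swap R4 and R5.
R4 ← R4 / (662/109).
R1 ← R1 + 50/109·R4.
R2 ← R2 + 2/109·R4.
R3 ← R3 − 89/109·R4.
Row 5 reduces to 0 = 1, a contradiction. The system is inconsistent.

no solution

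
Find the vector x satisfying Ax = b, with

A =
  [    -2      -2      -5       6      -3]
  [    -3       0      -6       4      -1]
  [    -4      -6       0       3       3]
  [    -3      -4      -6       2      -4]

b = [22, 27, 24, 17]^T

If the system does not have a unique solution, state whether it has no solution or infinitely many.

Row-reduce:
R1 ← R1 / (-2).
R2 ← R2 + 3·R1.
R3 ← R3 + 4·R1.
R4 ← R4 + 3·R1.
R2 ← R2 / (3).
R1 ← R1 − 1·R2.
R3 ← R3 + 2·R2.
R4 ← R4 + 1·R2.
R3 ← R3 / (11).
R1 ← R1 − 2·R3.
R2 ← R2 − 1/2·R3.
R4 ← R4 − 2·R3.
R4 ← R4 / (-212/33).
R1 ← R1 − 10/11·R4.
R2 ← R2 + 73/66·R4.
R3 ← R3 + 37/33·R4.
Rank is 4 with 5 unknowns, leaving x_5 free.

infinitely many solutions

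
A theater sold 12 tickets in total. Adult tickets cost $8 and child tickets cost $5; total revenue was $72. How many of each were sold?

adult tickets: 4, child tickets: 8

Let a = adult tickets, c = child tickets.
  a + c = 12
  8a + 5c = 72
From equation 1: a = 12 − c.
Substitute into equation 2 and solve: c = 8.
Then a = 4.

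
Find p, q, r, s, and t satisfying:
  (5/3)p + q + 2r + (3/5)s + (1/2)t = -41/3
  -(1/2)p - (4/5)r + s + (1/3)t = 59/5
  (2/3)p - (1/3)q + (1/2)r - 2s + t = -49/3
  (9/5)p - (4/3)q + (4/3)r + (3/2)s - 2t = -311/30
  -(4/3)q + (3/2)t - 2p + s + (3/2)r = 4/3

p = -4, q = 2, r = -6, s = 5, t = 0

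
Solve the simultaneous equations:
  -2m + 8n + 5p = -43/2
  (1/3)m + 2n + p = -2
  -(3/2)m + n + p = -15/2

no solution

Row-reduce:
R1 ← R1 / (-2).
R2 ← R2 − 1/3·R1.
R3 ← R3 + 3/2·R1.
R2 ← R2 / (10/3).
R1 ← R1 + 4·R2.
R3 ← R3 + 5·R2.
Row 3 reduces to 0 = 1/4, a contradiction. The system is inconsistent.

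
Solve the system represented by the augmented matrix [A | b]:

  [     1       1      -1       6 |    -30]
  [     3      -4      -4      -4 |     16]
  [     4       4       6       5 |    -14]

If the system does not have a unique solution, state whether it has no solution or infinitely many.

Row-reduce:
R2 ← R2 − 3·R1.
R3 ← R3 − 4·R1.
R2 ← R2 / (-7).
R1 ← R1 − 1·R2.
R3 ← R3 / (10).
R1 ← R1 + 8/7·R3.
R2 ← R2 − 1/7·R3.
Rank is 3 with 4 unknowns, leaving x_4 free.

infinitely many solutions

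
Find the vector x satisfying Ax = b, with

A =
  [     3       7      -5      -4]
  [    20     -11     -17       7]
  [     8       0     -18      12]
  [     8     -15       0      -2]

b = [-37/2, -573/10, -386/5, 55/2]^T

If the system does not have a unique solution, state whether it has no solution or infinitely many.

x_1 = -2, x_2 = -5/2, x_3 = 7/5, x_4 = -3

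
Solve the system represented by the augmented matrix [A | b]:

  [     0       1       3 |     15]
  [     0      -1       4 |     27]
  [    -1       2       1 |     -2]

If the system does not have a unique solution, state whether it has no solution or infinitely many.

x_1 = 2, x_2 = -3, x_3 = 6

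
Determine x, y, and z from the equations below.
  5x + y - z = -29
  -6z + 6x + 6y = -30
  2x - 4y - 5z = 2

Row-reduce the augmented matrix:
R1 ← R1 / (5).
R2 ← R2 − 6·R1.
R3 ← R3 − 2·R1.
R2 ← R2 / (24/5).
R1 ← R1 − 1/5·R2.
R3 ← R3 + 22/5·R2.
R3 ← R3 / (-9).
R2 ← R2 + 1·R3.
Reading off the reduced rows gives x = -6, y = -1, z = -2.

x = -6, y = -1, z = -2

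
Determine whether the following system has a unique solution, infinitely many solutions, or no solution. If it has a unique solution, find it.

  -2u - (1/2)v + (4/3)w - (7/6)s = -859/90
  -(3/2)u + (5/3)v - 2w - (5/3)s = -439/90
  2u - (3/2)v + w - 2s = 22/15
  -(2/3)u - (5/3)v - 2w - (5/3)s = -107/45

Row-reduce the augmented matrix:
R1 ← R1 / (-2).
R2 ← R2 + 3/2·R1.
R3 ← R3 − 2·R1.
R4 ← R4 + 2/3·R1.
R2 ← R2 / (49/24).
R1 ← R1 − 1/4·R2.
R3 ← R3 + 2·R2.
R4 ← R4 + 3/2·R2.
R3 ← R3 / (-89/147).
R1 ← R1 + 44/147·R3.
R2 ← R2 + 72/49·R3.
R4 ← R4 + 2050/441·R3.
R4 ← R4 / (7585/267).
R1 ← R1 − 234/89·R4.
R2 ← R2 − 817/89·R4.
R3 ← R3 − 1159/178·R4.
Reading off the reduced rows gives u = 3, v = 0, w = -6/5, s = 5/3.

u = 3, v = 0, w = -6/5, s = 5/3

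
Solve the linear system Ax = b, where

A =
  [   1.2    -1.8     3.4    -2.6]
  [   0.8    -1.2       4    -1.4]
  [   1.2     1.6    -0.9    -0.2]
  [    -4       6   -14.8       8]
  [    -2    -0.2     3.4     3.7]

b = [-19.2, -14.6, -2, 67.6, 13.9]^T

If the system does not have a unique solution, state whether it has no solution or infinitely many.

x_1 = -1, x_2 = -1, x_3 = -2, x_4 = 5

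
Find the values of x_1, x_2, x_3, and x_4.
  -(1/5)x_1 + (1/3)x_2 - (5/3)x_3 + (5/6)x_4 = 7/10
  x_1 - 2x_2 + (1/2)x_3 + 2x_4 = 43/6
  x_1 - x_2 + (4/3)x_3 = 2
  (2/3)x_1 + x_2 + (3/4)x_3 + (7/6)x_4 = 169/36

Row-reduce the augmented matrix:
R1 ← R1 / (-1/5).
R2 ← R2 − 1·R1.
R3 ← R3 − 1·R1.
R4 ← R4 − 2/3·R1.
R2 ← R2 / (-1/3).
R1 ← R1 + 5/3·R2.
R3 ← R3 − 2/3·R2.
R4 ← R4 − 19/9·R2.
R3 ← R3 / (-68/3).
R1 ← R1 − 95/2·R3.
R2 ← R2 − 47/2·R3.
R4 ← R4 + 653/12·R3.
R4 ← R4 / (1843/544).
R1 ← R1 + 115/272·R4.
R2 ← R2 + 379/272·R4.
R3 ← R3 + 99/136·R4.
Reading off the reduced rows gives x_1 = 2/3, x_2 = 0, x_3 = 1, x_4 = 3.

x_1 = 2/3, x_2 = 0, x_3 = 1, x_4 = 3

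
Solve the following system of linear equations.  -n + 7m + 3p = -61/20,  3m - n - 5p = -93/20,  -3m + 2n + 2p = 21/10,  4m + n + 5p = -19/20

Row-reduce the augmented matrix:
R1 ← R1 / (7).
R2 ← R2 − 3·R1.
R3 ← R3 + 3·R1.
R4 ← R4 − 4·R1.
R2 ← R2 / (-4/7).
R1 ← R1 + 1/7·R2.
R3 ← R3 − 11/7·R2.
R4 ← R4 − 11/7·R2.
R3 ← R3 / (-14).
R1 ← R1 − 2·R3.
R2 ← R2 − 11·R3.
R4 ← R4 + 14·R3.
R4 reduces to 0 = 0, so the extra equation is consistent.
Reading off the reduced rows gives m = -4/5, n = -3/4, p = 3/5.

m = -4/5, n = -3/4, p = 3/5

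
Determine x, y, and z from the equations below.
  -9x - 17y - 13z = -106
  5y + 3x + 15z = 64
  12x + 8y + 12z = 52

x = -2, y = 5, z = 3

Row-reduce the augmented matrix:
R1 ← R1 / (-9).
R2 ← R2 − 3·R1.
R3 ← R3 − 12·R1.
R2 ← R2 / (-2/3).
R1 ← R1 − 17/9·R2.
R3 ← R3 + 44/3·R2.
R3 ← R3 / (-240).
R1 ← R1 − 95/3·R3.
R2 ← R2 + 16·R3.
Reading off the reduced rows gives x = -2, y = 5, z = 3.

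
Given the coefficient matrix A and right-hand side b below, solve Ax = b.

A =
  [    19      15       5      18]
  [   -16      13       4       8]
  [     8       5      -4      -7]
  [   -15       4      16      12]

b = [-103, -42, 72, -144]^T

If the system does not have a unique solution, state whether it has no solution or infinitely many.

x_1 = 0, x_2 = 2, x_3 = -5, x_4 = -6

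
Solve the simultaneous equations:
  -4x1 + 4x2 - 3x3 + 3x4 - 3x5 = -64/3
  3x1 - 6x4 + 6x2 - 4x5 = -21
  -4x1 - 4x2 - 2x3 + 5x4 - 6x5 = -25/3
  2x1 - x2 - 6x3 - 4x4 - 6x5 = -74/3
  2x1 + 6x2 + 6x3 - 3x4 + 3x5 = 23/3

Row-reduce the augmented matrix:
R1 ← R1 / (-4).
R2 ← R2 − 3·R1.
R3 ← R3 + 4·R1.
R4 ← R4 − 2·R1.
R5 ← R5 − 2·R1.
R2 ← R2 / (9).
R1 ← R1 + 1·R2.
R3 ← R3 + 8·R2.
R4 ← R4 − 1·R2.
R5 ← R5 − 8·R2.
R3 ← R3 / (-1).
R1 ← R1 − 1/2·R3.
R2 ← R2 + 1/4·R3.
R4 ← R4 + 29/4·R3.
R5 ← R5 − 13/2·R3.
R4 ← R4 / (91/12).
R1 ← R1 + 11/6·R4.
R2 ← R2 + 1/12·R4.
R3 ← R3 − 4/3·R4.
R5 ← R5 + 41/6·R4.
R5 ← R5 / (47/39).
R1 ← R1 − 356/39·R5.
R2 ← R2 − 80/39·R5.
R3 ← R3 + 15/13·R5.
R4 ← R4 − 284/39·R5.
Reading off the reduced rows gives x1 = 1/3, x2 = -2, x3 = 7/3, x4 = 1/3, x5 = 2.

x1 = 1/3, x2 = -2, x3 = 7/3, x4 = 1/3, x5 = 2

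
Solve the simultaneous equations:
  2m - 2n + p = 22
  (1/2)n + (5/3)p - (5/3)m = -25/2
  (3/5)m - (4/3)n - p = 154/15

m = 6, n = -5, p = 0

Row-reduce the augmented matrix:
R1 ← R1 / (2).
R2 ← R2 + 5/3·R1.
R3 ← R3 − 3/5·R1.
R2 ← R2 / (-7/6).
R1 ← R1 + 1·R2.
R3 ← R3 + 11/15·R2.
R3 ← R3 / (-201/70).
R1 ← R1 + 23/14·R3.
R2 ← R2 + 15/7·R3.
Reading off the reduced rows gives m = 6, n = -5, p = 0.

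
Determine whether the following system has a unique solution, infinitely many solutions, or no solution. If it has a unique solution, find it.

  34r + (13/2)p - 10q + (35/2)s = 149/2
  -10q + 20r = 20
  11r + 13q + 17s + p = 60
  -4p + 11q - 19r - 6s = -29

no solution

Row-reduce:
R1 ← R1 / (13/2).
R3 ← R3 − 1·R1.
R4 ← R4 + 4·R1.
R2 ← R2 / (-10).
R1 ← R1 + 20/13·R2.
R3 ← R3 − 189/13·R2.
R4 ← R4 − 63/13·R2.
R3 ← R3 / (453/13).
R1 ← R1 − 28/13·R3.
R2 ← R2 + 2·R3.
R4 ← R4 − 151/13·R3.
Row 4 reduces to 0 = 2/3, a contradiction. The system is inconsistent.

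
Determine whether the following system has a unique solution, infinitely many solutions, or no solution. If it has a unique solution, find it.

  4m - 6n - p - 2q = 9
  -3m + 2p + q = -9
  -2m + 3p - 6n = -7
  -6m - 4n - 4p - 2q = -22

no solution

Row-reduce:
R1 ← R1 / (4).
R2 ← R2 + 3·R1.
R3 ← R3 + 2·R1.
R4 ← R4 + 6·R1.
R2 ← R2 / (-9/2).
R1 ← R1 + 3/2·R2.
R3 ← R3 + 9·R2.
R4 ← R4 + 13·R2.
Swap R3 and R4.
R3 ← R3 / (-82/9).
R1 ← R1 + 2/3·R3.
R2 ← R2 + 5/18·R3.
Row 4 reduces to 0 = 2, a contradiction. The system is inconsistent.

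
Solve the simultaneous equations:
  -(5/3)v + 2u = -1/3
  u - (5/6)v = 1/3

no solution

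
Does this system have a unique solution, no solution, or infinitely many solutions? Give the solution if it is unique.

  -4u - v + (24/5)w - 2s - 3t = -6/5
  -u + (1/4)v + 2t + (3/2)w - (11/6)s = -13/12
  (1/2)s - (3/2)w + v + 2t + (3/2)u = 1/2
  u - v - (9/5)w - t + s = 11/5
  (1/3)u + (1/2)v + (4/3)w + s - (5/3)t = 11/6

no solution

Row-reduce:
R1 ← R1 / (-4).
R2 ← R2 + 1·R1.
R3 ← R3 − 3/2·R1.
R4 ← R4 − 1·R1.
R5 ← R5 − 1/3·R1.
R2 ← R2 / (1/2).
R1 ← R1 − 1/4·R2.
R3 ← R3 − 5/8·R2.
R4 ← R4 + 5/4·R2.
R5 ← R5 − 5/12·R2.
R3 ← R3 / (-3/40).
R1 ← R1 + 27/20·R3.
R2 ← R2 − 3/5·R3.
R4 ← R4 − 3/20·R3.
R5 ← R5 − 89/60·R3.
Swap R4 and R5.
R4 ← R4 / (809/27).
R1 ← R1 + 73/3·R4.
R2 ← R2 − 26/3·R4.
R3 ← R3 + 170/9·R4.
Row 5 reduces to 0 = 2, a contradiction. The system is inconsistent.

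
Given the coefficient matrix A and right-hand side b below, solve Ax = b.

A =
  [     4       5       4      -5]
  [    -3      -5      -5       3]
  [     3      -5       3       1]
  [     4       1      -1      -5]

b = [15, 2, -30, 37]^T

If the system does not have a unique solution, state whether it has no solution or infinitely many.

x_1 = 1, x_2 = 2, x_3 = -6, x_4 = -5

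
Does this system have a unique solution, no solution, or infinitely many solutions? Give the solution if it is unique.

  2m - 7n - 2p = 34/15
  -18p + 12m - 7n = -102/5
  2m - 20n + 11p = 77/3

m = -2/3, n = -4/5, p = 1

Row-reduce the augmented matrix:
R1 ← R1 / (2).
R2 ← R2 − 12·R1.
R3 ← R3 − 2·R1.
R2 ← R2 / (35).
R1 ← R1 + 7/2·R2.
R3 ← R3 + 13·R2.
R3 ← R3 / (377/35).
R1 ← R1 + 8/5·R3.
R2 ← R2 + 6/35·R3.
Reading off the reduced rows gives m = -2/3, n = -4/5, p = 1.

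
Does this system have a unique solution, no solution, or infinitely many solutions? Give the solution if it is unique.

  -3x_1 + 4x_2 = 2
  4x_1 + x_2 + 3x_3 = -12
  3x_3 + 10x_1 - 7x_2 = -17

no solution

Row-reduce:
R1 ← R1 / (-3).
R2 ← R2 − 4·R1.
R3 ← R3 − 10·R1.
R2 ← R2 / (19/3).
R1 ← R1 + 4/3·R2.
R3 ← R3 − 19/3·R2.
Row 3 reduces to 0 = -1, a contradiction. The system is inconsistent.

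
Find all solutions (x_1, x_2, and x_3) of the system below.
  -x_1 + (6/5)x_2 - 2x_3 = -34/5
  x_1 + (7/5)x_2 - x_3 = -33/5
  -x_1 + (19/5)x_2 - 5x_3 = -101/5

Row-reduce:
R1 ← R1 / (-1).
R2 ← R2 − 1·R1.
R3 ← R3 + 1·R1.
R2 ← R2 / (13/5).
R1 ← R1 + 6/5·R2.
R3 ← R3 − 13/5·R2.
Rank is 2 with 3 unknowns, leaving x_3 free.

infinitely many solutions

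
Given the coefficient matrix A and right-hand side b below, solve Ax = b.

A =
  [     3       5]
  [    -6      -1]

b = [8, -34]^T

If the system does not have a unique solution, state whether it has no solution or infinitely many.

Row-reduce the augmented matrix:
R1 ← R1 / (3).
R2 ← R2 + 6·R1.
R2 ← R2 / (9).
R1 ← R1 − 5/3·R2.
Reading off the reduced rows gives x_1 = 6, x_2 = -2.

x_1 = 6, x_2 = -2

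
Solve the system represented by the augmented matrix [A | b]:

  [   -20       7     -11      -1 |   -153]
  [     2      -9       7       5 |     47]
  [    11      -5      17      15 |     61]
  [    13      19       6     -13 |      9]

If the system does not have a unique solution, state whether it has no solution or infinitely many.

Row-reduce the augmented matrix:
R1 ← R1 / (-20).
R2 ← R2 − 2·R1.
R3 ← R3 − 11·R1.
R4 ← R4 − 13·R1.
R2 ← R2 / (-83/10).
R1 ← R1 + 7/20·R2.
R3 ← R3 + 23/20·R2.
R4 ← R4 − 471/20·R2.
R3 ← R3 / (841/83).
R1 ← R1 − 25/83·R3.
R2 ← R2 + 59/83·R3.
R4 ← R4 − 1294/83·R3.
R4 ← R4 / (-17607/841).
R1 ← R1 + 476/841·R4.
R2 ← R2 − 316/841·R4.
R3 ← R3 − 1143/841·R4.
Reading off the reduced rows gives x_1 = 6, x_2 = -5, x_3 = 0, x_4 = -2.

x_1 = 6, x_2 = -5, x_3 = 0, x_4 = -2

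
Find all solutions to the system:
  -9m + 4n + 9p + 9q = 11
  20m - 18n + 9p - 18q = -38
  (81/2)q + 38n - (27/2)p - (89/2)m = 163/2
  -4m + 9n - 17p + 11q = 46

Row-reduce:
R1 ← R1 / (-9).
R2 ← R2 − 20·R1.
R3 ← R3 + 89/2·R1.
R4 ← R4 + 4·R1.
R2 ← R2 / (-82/9).
R1 ← R1 + 4/9·R2.
R3 ← R3 − 164/9·R2.
R4 ← R4 − 65/9·R2.
Swap R3 and R4.
R3 ← R3 / (163/82).
R1 ← R1 + 99/41·R3.
R2 ← R2 + 261/82·R3.
Rank is 3 with 4 unknowns, leaving q free.

infinitely many solutions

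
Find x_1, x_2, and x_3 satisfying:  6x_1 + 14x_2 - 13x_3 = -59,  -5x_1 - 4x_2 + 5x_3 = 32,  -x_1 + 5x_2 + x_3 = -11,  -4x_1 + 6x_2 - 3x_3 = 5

x_1 = -5, x_2 = -3, x_3 = -1

Row-reduce the augmented matrix:
R1 ← R1 / (6).
R2 ← R2 + 5·R1.
R3 ← R3 + 1·R1.
R4 ← R4 + 4·R1.
R2 ← R2 / (23/3).
R1 ← R1 − 7/3·R2.
R3 ← R3 − 22/3·R2.
R4 ← R4 − 46/3·R2.
R3 ← R3 / (203/46).
R1 ← R1 + 9/23·R3.
R2 ← R2 + 35/46·R3.
R4 reduces to 0 = 0, so the extra equation is consistent.
Reading off the reduced rows gives x_1 = -5, x_2 = -3, x_3 = -1.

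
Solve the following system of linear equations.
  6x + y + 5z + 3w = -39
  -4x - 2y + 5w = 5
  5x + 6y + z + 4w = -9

Row-reduce:
R1 ← R1 / (6).
R2 ← R2 + 4·R1.
R3 ← R3 − 5·R1.
R2 ← R2 / (-4/3).
R1 ← R1 − 1/6·R2.
R3 ← R3 − 31/6·R2.
R3 ← R3 / (39/4).
R1 ← R1 − 5/4·R3.
R2 ← R2 + 5/2·R3.
Rank is 3 with 4 unknowns, leaving w free.

infinitely many solutions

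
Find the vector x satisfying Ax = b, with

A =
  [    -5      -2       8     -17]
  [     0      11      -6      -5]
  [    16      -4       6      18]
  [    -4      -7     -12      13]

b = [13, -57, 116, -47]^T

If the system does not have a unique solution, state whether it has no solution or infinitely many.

x_1 = 5, x_2 = -3, x_3 = 4, x_4 = 0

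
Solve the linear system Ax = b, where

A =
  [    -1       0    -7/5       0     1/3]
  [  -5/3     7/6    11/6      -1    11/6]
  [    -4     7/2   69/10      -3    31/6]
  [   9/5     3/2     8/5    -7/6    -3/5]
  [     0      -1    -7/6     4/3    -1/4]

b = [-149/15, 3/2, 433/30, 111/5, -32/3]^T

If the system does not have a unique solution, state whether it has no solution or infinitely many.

infinitely many solutions

Row-reduce:
R1 ← R1 / (-1).
R2 ← R2 + 5/3·R1.
R3 ← R3 + 4·R1.
R4 ← R4 − 9/5·R1.
R2 ← R2 / (7/6).
R3 ← R3 − 7/2·R2.
R4 ← R4 − 3/2·R2.
R5 ← R5 + 1·R2.
Swap R3 and R4.
R3 ← R3 / (-2197/350).
R1 ← R1 − 7/5·R3.
R2 ← R2 − 25/7·R3.
R5 ← R5 − 101/42·R3.
Swap R4 and R5.
R4 ← R4 / (20635/39546).
R1 ← R1 − 175/6591·R4.
R2 ← R2 + 5203/6591·R4.
R3 ← R3 + 125/6591·R4.
Rank is 4 with 5 unknowns, leaving x_5 free.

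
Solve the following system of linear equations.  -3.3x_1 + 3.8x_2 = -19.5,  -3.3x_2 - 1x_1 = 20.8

Row-reduce the augmented matrix:
R1 ← R1 / (-33/10).
R2 ← R2 + 1·R1.
R2 ← R2 / (-1469/330).
R1 ← R1 + 38/33·R2.
Reading off the reduced rows gives x_1 = -1, x_2 = -6.

x_1 = -1, x_2 = -6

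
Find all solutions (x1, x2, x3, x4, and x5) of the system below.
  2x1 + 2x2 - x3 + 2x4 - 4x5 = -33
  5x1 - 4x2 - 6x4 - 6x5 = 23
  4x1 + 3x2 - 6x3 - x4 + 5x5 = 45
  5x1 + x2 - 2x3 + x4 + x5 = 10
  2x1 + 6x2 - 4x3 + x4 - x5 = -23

x1 = 1, x2 = -6, x3 = -5, x4 = -4, x5 = 5

Row-reduce the augmented matrix:
R1 ← R1 / (2).
R2 ← R2 − 5·R1.
R3 ← R3 − 4·R1.
R4 ← R4 − 5·R1.
R5 ← R5 − 2·R1.
R2 ← R2 / (-9).
R1 ← R1 − 1·R2.
R3 ← R3 + 1·R2.
R4 ← R4 + 4·R2.
R5 ← R5 − 4·R2.
R3 ← R3 / (-77/18).
R1 ← R1 + 2/9·R3.
R2 ← R2 + 5/18·R3.
R4 ← R4 + 11/18·R3.
R5 ← R5 + 17/9·R3.
R4 ← R4 / (10/7).
R1 ← R1 + 2/77·R4.
R2 ← R2 − 113/77·R4.
R3 ← R3 − 68/77·R4.
R5 ← R5 + 325/77·R4.
R5 ← R5 / (233/11).
R1 ← R1 + 114/55·R5.
R2 ← R2 + 489/55·R5.
R3 ← R3 + 414/55·R5.
R4 ← R4 − 26/5·R5.
Reading off the reduced rows gives x1 = 1, x2 = -6, x3 = -5, x4 = -4, x5 = 5.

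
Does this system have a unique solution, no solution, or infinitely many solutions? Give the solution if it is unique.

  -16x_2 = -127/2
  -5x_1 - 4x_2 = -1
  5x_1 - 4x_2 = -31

Row-reduce:
Swap R1 and R2.
R1 ← R1 / (-5).
R3 ← R3 − 5·R1.
R2 ← R2 / (-16).
R1 ← R1 − 4/5·R2.
R3 ← R3 + 8·R2.
Row 3 reduces to 0 = -1/4, a contradiction. The system is inconsistent.

no solution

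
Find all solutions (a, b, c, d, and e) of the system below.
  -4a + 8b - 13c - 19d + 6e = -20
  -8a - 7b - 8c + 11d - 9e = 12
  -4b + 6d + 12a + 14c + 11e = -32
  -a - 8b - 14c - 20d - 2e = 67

Row-reduce:
R1 ← R1 / (-4).
R2 ← R2 + 8·R1.
R3 ← R3 − 12·R1.
R4 ← R4 + 1·R1.
R2 ← R2 / (-23).
R1 ← R1 + 2·R2.
R3 ← R3 − 20·R2.
R4 ← R4 + 10·R2.
R3 ← R3 / (-215/23).
R1 ← R1 − 155/92·R3.
R2 ← R2 + 18/23·R3.
R4 ← R4 + 1709/92·R3.
R4 ← R4 / (-4274/215).
R1 ← R1 + 44/43·R4.
R2 ← R2 + 307/215·R4.
R3 ← R3 − 193/215·R4.
Rank is 4 with 5 unknowns, leaving e free.

infinitely many solutions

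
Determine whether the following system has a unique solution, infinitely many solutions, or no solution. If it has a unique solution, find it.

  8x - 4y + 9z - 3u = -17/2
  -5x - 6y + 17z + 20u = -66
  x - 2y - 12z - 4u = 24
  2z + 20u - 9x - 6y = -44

Row-reduce the augmented matrix:
R1 ← R1 / (8).
R2 ← R2 + 5·R1.
R3 ← R3 − 1·R1.
R4 ← R4 + 9·R1.
R2 ← R2 / (-17/2).
R1 ← R1 + 1/2·R2.
R3 ← R3 + 3/2·R2.
R4 ← R4 + 21/2·R2.
R3 ← R3 / (-291/17).
R1 ← R1 + 7/34·R3.
R2 ← R2 + 181/68·R3.
R4 ← R4 + 269/17·R3.
R4 ← R4 / (158/291).
R1 ← R1 + 791/582·R4.
R2 ← R2 + 1247/1164·R4.
R3 ← R3 − 116/291·R4.
Reading off the reduced rows gives x = 2, y = 2, z = -2, u = -1/2.

x = 2, y = 2, z = -2, u = -1/2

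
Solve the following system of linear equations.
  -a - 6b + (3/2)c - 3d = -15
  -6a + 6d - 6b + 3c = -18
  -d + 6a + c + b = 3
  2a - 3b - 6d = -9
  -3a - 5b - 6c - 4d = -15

Row-reduce:
R1 ← R1 / (-1).
R2 ← R2 + 6·R1.
R3 ← R3 − 6·R1.
R4 ← R4 − 2·R1.
R5 ← R5 + 3·R1.
R2 ← R2 / (30).
R1 ← R1 − 6·R2.
R3 ← R3 + 35·R2.
R4 ← R4 + 15·R2.
R5 ← R5 − 13·R2.
R3 ← R3 / (3).
R1 ← R1 + 3/10·R3.
R2 ← R2 + 1/5·R3.
R5 ← R5 + 79/10·R3.
Swap R4 and R5.
R4 ← R4 / (183/10).
R1 ← R1 + 9/10·R4.
R2 ← R2 − 7/5·R4.
R3 ← R3 − 3·R4.
Row 5 reduces to 0 = -3, a contradiction. The system is inconsistent.

no solution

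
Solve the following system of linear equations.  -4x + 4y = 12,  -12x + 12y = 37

Row-reduce:
R1 ← R1 / (-4).
R2 ← R2 + 12·R1.
Row 2 reduces to 0 = 1, a contradiction. The system is inconsistent.

no solution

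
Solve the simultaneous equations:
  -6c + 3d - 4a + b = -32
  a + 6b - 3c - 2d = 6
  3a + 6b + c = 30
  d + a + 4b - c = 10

Row-reduce the augmented matrix:
R1 ← R1 / (-4).
R2 ← R2 − 1·R1.
R3 ← R3 − 3·R1.
R4 ← R4 − 1·R1.
R2 ← R2 / (25/4).
R1 ← R1 + 1/4·R2.
R3 ← R3 − 27/4·R2.
R4 ← R4 − 17/4·R2.
R3 ← R3 / (34/25).
R1 ← R1 − 33/25·R3.
R2 ← R2 + 18/25·R3.
R4 ← R4 − 14/25·R3.
R4 ← R4 / (19/17).
R1 ← R1 + 73/17·R4.
R2 ← R2 − 29/17·R4.
R3 ← R3 − 45/17·R4.
Reading off the reduced rows gives a = 0, b = 4, c = 6, d = 0.

a = 0, b = 4, c = 6, d = 0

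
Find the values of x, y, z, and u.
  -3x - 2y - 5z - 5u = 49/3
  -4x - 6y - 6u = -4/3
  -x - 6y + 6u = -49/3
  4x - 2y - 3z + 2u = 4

x = 1/3, y = 4/3, z = -8/3, u = -4/3

Row-reduce the augmented matrix:
R1 ← R1 / (-3).
R2 ← R2 + 4·R1.
R3 ← R3 + 1·R1.
R4 ← R4 − 4·R1.
R2 ← R2 / (-10/3).
R1 ← R1 − 2/3·R2.
R3 ← R3 + 16/3·R2.
R4 ← R4 + 14/3·R2.
R3 ← R3 / (-9).
R1 ← R1 − 3·R3.
R2 ← R2 + 2·R3.
R4 ← R4 + 19·R3.
R4 ← R4 / (-293/15).
R1 ← R1 − 4·R4.
R2 ← R2 + 5/3·R4.
R3 ← R3 + 11/15·R4.
Reading off the reduced rows gives x = 1/3, y = 4/3, z = -8/3, u = -4/3.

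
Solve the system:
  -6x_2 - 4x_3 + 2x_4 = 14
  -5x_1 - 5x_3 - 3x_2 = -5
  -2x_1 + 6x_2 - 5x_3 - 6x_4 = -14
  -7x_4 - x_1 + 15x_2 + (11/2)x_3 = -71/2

Row-reduce:
Swap R1 and R2.
R1 ← R1 / (-5).
R3 ← R3 + 2·R1.
R4 ← R4 + 1·R1.
R2 ← R2 / (-6).
R1 ← R1 − 3/5·R2.
R3 ← R3 − 36/5·R2.
R4 ← R4 − 78/5·R2.
R3 ← R3 / (-39/5).
R1 ← R1 − 3/5·R3.
R2 ← R2 − 2/3·R3.
R4 ← R4 + 39/10·R3.
Row 4 reduces to 0 = -1/2, a contradiction. The system is inconsistent.

no solution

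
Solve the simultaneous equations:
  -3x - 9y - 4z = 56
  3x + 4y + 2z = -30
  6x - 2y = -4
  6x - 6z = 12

Row-reduce:
R1 ← R1 / (-3).
R2 ← R2 − 3·R1.
R3 ← R3 − 6·R1.
R4 ← R4 − 6·R1.
R2 ← R2 / (-5).
R1 ← R1 − 3·R2.
R3 ← R3 + 20·R2.
R4 ← R4 + 18·R2.
Swap R3 and R4.
R3 ← R3 / (-34/5).
R1 ← R1 − 2/15·R3.
R2 ← R2 − 2/5·R3.
Row 4 reduces to 0 = 4, a contradiction. The system is inconsistent.

no solution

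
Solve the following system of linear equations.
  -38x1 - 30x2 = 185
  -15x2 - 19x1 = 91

Row-reduce:
R1 ← R1 / (-38).
R2 ← R2 + 19·R1.
Row 2 reduces to 0 = -3/2, a contradiction. The system is inconsistent.

no solution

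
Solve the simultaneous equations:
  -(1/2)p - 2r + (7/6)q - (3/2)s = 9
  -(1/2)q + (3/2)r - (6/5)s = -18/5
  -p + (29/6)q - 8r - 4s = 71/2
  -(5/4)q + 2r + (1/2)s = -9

no solution

Row-reduce:
R1 ← R1 / (-1/2).
R3 ← R3 + 1·R1.
R2 ← R2 / (-1/2).
R1 ← R1 + 7/3·R2.
R3 ← R3 − 5/2·R2.
R4 ← R4 + 5/4·R2.
R3 ← R3 / (7/2).
R1 ← R1 + 3·R3.
R2 ← R2 + 3·R3.
R4 ← R4 + 7/4·R3.
Row 4 reduces to 0 = -1/4, a contradiction. The system is inconsistent.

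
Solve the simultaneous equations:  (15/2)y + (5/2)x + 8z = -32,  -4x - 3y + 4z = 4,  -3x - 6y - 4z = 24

Row-reduce:
R1 ← R1 / (5/2).
R2 ← R2 + 4·R1.
R3 ← R3 + 3·R1.
R2 ← R2 / (9).
R1 ← R1 − 3·R2.
R3 ← R3 − 3·R2.
Row 3 reduces to 0 = 4/3, a contradiction. The system is inconsistent.

no solution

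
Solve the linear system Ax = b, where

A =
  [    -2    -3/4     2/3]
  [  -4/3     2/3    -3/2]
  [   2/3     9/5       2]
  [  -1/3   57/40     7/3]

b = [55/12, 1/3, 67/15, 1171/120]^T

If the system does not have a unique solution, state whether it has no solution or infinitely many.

no solution

Row-reduce:
R1 ← R1 / (-2).
R2 ← R2 + 4/3·R1.
R3 ← R3 − 2/3·R1.
R4 ← R4 + 1/3·R1.
R2 ← R2 / (7/6).
R1 ← R1 − 3/8·R2.
R3 ← R3 − 31/20·R2.
R4 ← R4 − 31/20·R2.
R3 ← R3 / (173/36).
R1 ← R1 − 7/24·R3.
R2 ← R2 + 5/3·R3.
R4 ← R4 − 173/36·R3.
Row 4 reduces to 0 = 3, a contradiction. The system is inconsistent.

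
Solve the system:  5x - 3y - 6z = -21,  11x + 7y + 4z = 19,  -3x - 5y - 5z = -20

infinitely many solutions

Row-reduce:
R1 ← R1 / (5).
R2 ← R2 − 11·R1.
R3 ← R3 + 3·R1.
R2 ← R2 / (68/5).
R1 ← R1 + 3/5·R2.
R3 ← R3 + 34/5·R2.
Rank is 2 with 3 unknowns, leaving z free.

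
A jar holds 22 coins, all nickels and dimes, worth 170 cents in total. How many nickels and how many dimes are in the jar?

Let n = nickels, d = dimes.
  n + d = 22
  5n + 10d = 170
Row-reduce the augmented matrix:
R2 ← R2 − 5·R1.
R2 ← R2 / (5).
R1 ← R1 − 1·R2.
Reading off the reduced rows gives n = 10, d = 12.

nickels: 10, dimes: 12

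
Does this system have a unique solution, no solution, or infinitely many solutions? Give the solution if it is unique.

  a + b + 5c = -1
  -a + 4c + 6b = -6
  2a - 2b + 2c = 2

Row-reduce the augmented matrix:
R2 ← R2 + 1·R1.
R3 ← R3 − 2·R1.
R2 ← R2 / (7).
R1 ← R1 − 1·R2.
R3 ← R3 + 4·R2.
R3 ← R3 / (-20/7).
R1 ← R1 − 26/7·R3.
R2 ← R2 − 9/7·R3.
Reading off the reduced rows gives a = 0, b = -1, c = 0.

a = 0, b = -1, c = 0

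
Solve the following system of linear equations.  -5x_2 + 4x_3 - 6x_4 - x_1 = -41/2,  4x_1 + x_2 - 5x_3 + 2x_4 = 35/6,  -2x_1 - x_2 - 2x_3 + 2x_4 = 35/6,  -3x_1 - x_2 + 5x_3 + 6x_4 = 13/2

Row-reduce the augmented matrix:
R1 ← R1 / (-1).
R2 ← R2 − 4·R1.
R3 ← R3 + 2·R1.
R4 ← R4 + 3·R1.
R2 ← R2 / (-19).
R1 ← R1 − 5·R2.
R3 ← R3 − 9·R2.
R4 ← R4 − 14·R2.
R3 ← R3 / (-91/19).
R1 ← R1 + 21/19·R3.
R2 ← R2 + 11/19·R3.
R4 ← R4 − 21/19·R3.
R4 ← R4 / (112/13).
R1 ← R1 + 8/13·R4.
R2 ← R2 − 66/91·R4.
R3 ← R3 + 68/91·R4.
Reading off the reduced rows gives x_1 = -1, x_2 = 3/2, x_3 = -1, x_4 = 5/3.

x_1 = -1, x_2 = 3/2, x_3 = -1, x_4 = 5/3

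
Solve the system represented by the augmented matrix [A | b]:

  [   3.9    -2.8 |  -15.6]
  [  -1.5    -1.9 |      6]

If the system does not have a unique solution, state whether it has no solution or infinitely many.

x_1 = -4, x_2 = 0

Row-reduce the augmented matrix:
R1 ← R1 / (39/10).
R2 ← R2 + 3/2·R1.
R2 ← R2 / (-387/130).
R1 ← R1 + 28/39·R2.
Reading off the reduced rows gives x_1 = -4, x_2 = 0.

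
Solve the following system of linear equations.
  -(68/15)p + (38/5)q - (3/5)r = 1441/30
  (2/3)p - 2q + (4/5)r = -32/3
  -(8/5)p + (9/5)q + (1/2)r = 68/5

no solution

Row-reduce:
R1 ← R1 / (-68/15).
R2 ← R2 − 2/3·R1.
R3 ← R3 + 8/5·R1.
R2 ← R2 / (-15/17).
R1 ← R1 + 57/34·R2.
R3 ← R3 + 15/17·R2.
Row 3 reduces to 0 = 1/4, a contradiction. The system is inconsistent.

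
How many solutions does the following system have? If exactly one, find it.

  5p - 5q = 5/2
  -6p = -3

Row-reduce the augmented matrix:
R1 ← R1 / (5).
R2 ← R2 + 6·R1.
R2 ← R2 / (-6).
R1 ← R1 + 1·R2.
Reading off the reduced rows gives p = 1/2, q = 0.

p = 1/2, q = 0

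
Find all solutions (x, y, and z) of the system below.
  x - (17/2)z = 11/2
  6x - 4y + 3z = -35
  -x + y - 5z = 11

Row-reduce:
R2 ← R2 − 6·R1.
R3 ← R3 + 1·R1.
R2 ← R2 / (-4).
R3 ← R3 − 1·R2.
Row 3 reduces to 0 = -1/2, a contradiction. The system is inconsistent.

no solution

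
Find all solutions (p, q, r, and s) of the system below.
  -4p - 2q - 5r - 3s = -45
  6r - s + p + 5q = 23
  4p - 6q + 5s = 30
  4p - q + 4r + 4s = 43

p = 4, q = 1, r = 3, s = 4

Row-reduce the augmented matrix:
R1 ← R1 / (-4).
R2 ← R2 − 1·R1.
R3 ← R3 − 4·R1.
R4 ← R4 − 4·R1.
R2 ← R2 / (9/2).
R1 ← R1 − 1/2·R2.
R3 ← R3 + 8·R2.
R4 ← R4 + 3·R2.
R3 ← R3 / (31/9).
R1 ← R1 − 13/18·R3.
R2 ← R2 − 19/18·R3.
R4 ← R4 − 13/6·R3.
R4 ← R4 / (33/62).
R1 ← R1 − 73/62·R4.
R2 ← R2 + 3/62·R4.
R3 ← R3 + 10/31·R4.
Reading off the reduced rows gives p = 4, q = 1, r = 3, s = 4.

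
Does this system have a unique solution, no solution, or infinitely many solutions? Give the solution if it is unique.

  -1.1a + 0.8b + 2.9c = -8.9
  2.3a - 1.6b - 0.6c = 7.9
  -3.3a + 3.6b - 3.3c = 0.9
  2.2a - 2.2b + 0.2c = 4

Row-reduce the augmented matrix:
R1 ← R1 / (-11/10).
R2 ← R2 − 23/10·R1.
R3 ← R3 + 33/10·R1.
R4 ← R4 − 11/5·R1.
R2 ← R2 / (4/55).
R1 ← R1 + 8/11·R2.
R3 ← R3 − 6/5·R2.
R4 ← R4 + 3/5·R2.
R3 ← R3 / (-2043/20).
R1 ← R1 − 52·R3.
R2 ← R2 − 601/8·R3.
R4 ← R4 − 2043/40·R3.
R4 reduces to 0 = 0, so the extra equation is consistent.
Reading off the reduced rows gives a = 5, b = 3, c = -2.

a = 5, b = 3, c = -2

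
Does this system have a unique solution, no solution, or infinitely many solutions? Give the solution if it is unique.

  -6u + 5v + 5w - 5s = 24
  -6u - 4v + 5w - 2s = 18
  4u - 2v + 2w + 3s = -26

infinitely many solutions

Row-reduce:
R1 ← R1 / (-6).
R2 ← R2 + 6·R1.
R3 ← R3 − 4·R1.
R2 ← R2 / (-9).
R1 ← R1 + 5/6·R2.
R3 ← R3 − 4/3·R2.
R3 ← R3 / (16/3).
R1 ← R1 + 5/6·R3.
Rank is 3 with 4 unknowns, leaving s free.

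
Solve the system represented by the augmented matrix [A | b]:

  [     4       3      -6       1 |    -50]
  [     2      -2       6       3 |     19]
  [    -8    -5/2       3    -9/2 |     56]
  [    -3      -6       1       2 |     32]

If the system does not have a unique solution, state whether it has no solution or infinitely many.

infinitely many solutions

Row-reduce:
R1 ← R1 / (4).
R2 ← R2 − 2·R1.
R3 ← R3 + 8·R1.
R4 ← R4 + 3·R1.
R2 ← R2 / (-7/2).
R1 ← R1 − 3/4·R2.
R3 ← R3 − 7/2·R2.
R4 ← R4 + 15/4·R2.
Swap R3 and R4.
R3 ← R3 / (-92/7).
R1 ← R1 − 3/7·R3.
R2 ← R2 + 18/7·R3.
Rank is 3 with 4 unknowns, leaving x_4 free.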